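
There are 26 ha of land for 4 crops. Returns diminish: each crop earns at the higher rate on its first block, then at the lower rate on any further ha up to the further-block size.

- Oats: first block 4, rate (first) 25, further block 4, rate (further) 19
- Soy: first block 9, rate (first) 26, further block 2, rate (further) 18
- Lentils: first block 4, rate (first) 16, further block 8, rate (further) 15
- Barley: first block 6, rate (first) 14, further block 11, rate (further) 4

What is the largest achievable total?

Rank every tier by rate: Soy/tier1 26 > Oats/tier1 25 > Oats/tier2 19 > Soy/tier2 18 > Lentils/tier1 16 > Lentils/tier2 15 > Barley/tier1 14 > Barley/tier2 4.
Fill Soy tier1 block (9 at 26) → 17 left.
Oats/tier1 (25): +4 → 13 left.
Oats tier2 at 19: fill all 4 → 9 left.
Fill Soy tier2 block (2 at 18) → 7 left.
Lentils tier1 at 16: fill all 4 → 3 left.
Lentils/tier2: +3 of 8 at 15; pool empty.
Total = 26×9 + 25×4 + 19×4 + 18×2 + 16×4 + 15×3 = 555.

555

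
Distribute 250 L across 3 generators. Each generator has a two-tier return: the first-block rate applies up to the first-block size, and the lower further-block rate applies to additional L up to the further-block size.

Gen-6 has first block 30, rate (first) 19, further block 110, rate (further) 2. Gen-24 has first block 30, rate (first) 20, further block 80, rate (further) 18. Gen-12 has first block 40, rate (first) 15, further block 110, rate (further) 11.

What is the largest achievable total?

Rank every tier by rate: Gen-24/tier1 20 > Gen-6/tier1 19 > Gen-24/tier2 18 > Gen-12/tier1 15 > Gen-12/tier2 11 > Gen-6/tier2 2.
Fill Gen-24 tier1 block (30 at 20) — 220 left.
Gen-6 tier1 at 19: fill all 30 — 190 left.
Fill Gen-24 tier2 block (80 at 18) — 110 left.
Gen-12 tier1 at 15: fill all 40 — 70 left.
Gen-12 tier2 at 11: only 70 left, fill 70.
Total = 20×30 + 19×30 + 18×80 + 15×40 + 11×70 = 3980.

3980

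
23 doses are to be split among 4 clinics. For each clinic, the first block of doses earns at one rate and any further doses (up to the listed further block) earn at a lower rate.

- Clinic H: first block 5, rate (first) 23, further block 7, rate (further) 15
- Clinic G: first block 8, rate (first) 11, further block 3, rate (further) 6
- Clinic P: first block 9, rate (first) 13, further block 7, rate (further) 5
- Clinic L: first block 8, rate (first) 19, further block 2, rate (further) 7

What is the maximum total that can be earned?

Rank every tier by rate: Clinic H/first 23 > Clinic L/first 19 > Clinic H/second 15 > Clinic P/first 13 > Clinic G/first 11 > Clinic L/second 7 > Clinic G/second 6 > Clinic P/second 5.
Fill Clinic H first block (5 at 23) ; 18 left.
Clinic L first at 19: fill all 8 ; 10 left.
Fill Clinic H second block (7 at 15) ; 3 left.
Clinic P first at 13: only 3 left, fill 3.
Total = 23×5 + 19×8 + 15×7 + 13×3 = 411.

411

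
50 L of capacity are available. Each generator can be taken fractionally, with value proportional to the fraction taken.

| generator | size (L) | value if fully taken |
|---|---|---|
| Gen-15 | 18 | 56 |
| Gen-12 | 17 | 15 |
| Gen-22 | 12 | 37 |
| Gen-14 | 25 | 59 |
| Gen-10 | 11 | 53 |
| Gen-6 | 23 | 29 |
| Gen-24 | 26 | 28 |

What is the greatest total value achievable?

167.24

Best value per unit of size first: Gen-10 53/11≈4.82, Gen-15 56/18≈3.11, Gen-22 37/12≈3.08, Gen-14 59/25≈2.36, Gen-6 29/23≈1.26, Gen-24 28/26≈1.08, Gen-12 15/17≈0.882.
Gen-10: take in full, 11 L for value 53 — 39 left.
All 18 L of Gen-15 fit (value 56) — 21 remain.
All 12 L of Gen-22 fit (value 37) — 9 remain.
9 L left: a 9/25 share of Gen-14 gives 59×9/25 = 21.24.
Total value = 167.24.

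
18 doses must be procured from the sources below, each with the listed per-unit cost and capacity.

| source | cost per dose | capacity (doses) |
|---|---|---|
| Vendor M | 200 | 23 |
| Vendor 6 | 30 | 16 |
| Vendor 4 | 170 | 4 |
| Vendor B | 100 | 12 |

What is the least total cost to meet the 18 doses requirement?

Use sources in increasing cost order.
Take 16 from Vendor 6 at 30 → need 2 more.
Vendor B (100): take the remaining 2 → done.
Vendor 4, Vendor M: unused.
Cost = 16×30 + 2×100 = 680.

680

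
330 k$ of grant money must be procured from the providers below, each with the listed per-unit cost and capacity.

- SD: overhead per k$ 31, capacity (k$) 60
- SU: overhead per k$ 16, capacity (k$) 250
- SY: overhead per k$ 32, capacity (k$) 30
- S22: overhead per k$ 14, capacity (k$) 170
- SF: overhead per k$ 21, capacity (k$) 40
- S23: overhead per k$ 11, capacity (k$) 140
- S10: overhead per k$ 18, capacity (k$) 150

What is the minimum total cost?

Use providers in increasing cost order.
S23 (11): use full 140 — 190 k$ to go.
Take 170 from S22 at 14 — need 20 more.
SU at 16: take 20 of its 250 — requirement met.
S10, SF, SD, SY: unused.
Cost = 140×11 + 170×14 + 20×16 = 4240.

4240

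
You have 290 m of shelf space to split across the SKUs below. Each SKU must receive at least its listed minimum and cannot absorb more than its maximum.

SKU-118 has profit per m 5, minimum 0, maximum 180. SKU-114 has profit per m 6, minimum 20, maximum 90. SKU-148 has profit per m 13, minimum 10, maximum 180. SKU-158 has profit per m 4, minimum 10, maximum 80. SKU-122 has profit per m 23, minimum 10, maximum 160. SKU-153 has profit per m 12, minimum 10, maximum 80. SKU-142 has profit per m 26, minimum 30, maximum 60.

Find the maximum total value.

5910

Meeting every minimum uses 0+20+10+10+10+10+30 = 90 m, leaving 200.
Highest profit per m first: SKU-142 26 > SKU-122 23 > SKU-148 13 > SKU-153 12 > SKU-114 6 > SKU-118 5 > SKU-158 4.
Give SKU-142 30 more to hit its cap of 60 → 170 left.
Give SKU-122 150 more to hit its cap of 160 → 20 left.
SKU-148 has room for 170 more but only 20 remain, so it gets 30.
Total = 6×20 + 13×30 + 4×10 + 23×160 + 12×10 + 26×60 = 5910.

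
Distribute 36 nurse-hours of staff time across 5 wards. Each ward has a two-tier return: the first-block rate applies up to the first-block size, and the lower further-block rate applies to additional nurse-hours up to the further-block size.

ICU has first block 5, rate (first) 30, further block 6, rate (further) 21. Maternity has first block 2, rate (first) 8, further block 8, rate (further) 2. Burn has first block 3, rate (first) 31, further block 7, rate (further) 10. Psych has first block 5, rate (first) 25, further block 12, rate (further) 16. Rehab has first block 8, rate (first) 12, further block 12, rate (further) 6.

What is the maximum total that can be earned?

Order all 10 blocks by rate: Burn/first 31 > ICU/first 30 > Psych/first 25 > ICU/second 21 > Psych/second 16 > Rehab/first 12 > Burn/second 10 > Maternity/first 8 > Rehab/second 6 > Maternity/second 2.
Burn first at 31: fill all 3 → 33 left.
Fill ICU first block (5 at 30) → 28 left.
Psych first at 25: fill all 5 → 23 left.
Fill ICU second block (6 at 21) → 17 left.
Psych/second (16): +12 → 5 left.
Rehab/first: +5 of 8 at 12; pool empty.
Total = 31×3 + 30×5 + 25×5 + 21×6 + 16×12 + 12×5 = 746.

746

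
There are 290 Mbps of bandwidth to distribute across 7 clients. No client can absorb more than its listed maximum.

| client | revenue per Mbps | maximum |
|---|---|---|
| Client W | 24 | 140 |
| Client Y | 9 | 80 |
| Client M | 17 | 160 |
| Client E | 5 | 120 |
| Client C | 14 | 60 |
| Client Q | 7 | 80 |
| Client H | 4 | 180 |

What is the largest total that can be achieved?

5910

Rank by revenue per Mbps: Client W 24 > Client M 17 > Client C 14 > Client Y 9 > Client Q 7 > Client E 5 > Client H 4.
Client W: +140 to 140 (cap) → 150 left.
Only 150 left; Client M takes them to reach 150.
Total = 24×140 + 17×150 = 5910.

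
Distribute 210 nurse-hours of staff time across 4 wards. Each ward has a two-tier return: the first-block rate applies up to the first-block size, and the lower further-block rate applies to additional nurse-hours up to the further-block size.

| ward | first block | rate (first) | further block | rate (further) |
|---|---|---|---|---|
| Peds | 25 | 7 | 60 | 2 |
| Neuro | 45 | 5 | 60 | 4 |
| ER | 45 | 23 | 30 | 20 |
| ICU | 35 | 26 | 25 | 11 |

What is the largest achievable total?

3240

Treat each block as its own option and order by rate: ICU/tier1 26 > ER/tier1 23 > ER/tier2 20 > ICU/tier2 11 > Peds/tier1 7 > Neuro/tier1 5 > Neuro/tier2 4 > Peds/tier2 2.
ICU/tier1 (26): +35 ; 175 left.
ER/tier1 (23): +45 ; 130 left.
ER/tier2 (20): +30 ; 100 left.
Fill ICU tier2 block (25 at 11) ; 75 left.
Peds tier1 at 7: fill all 25 ; 50 left.
Fill Neuro tier1 block (45 at 5) ; 5 left.
Neuro tier2 at 4: only 5 left, fill 5.
Total = 26×35 + 23×45 + 20×30 + 11×25 + 7×25 + 5×45 + 4×5 = 3240.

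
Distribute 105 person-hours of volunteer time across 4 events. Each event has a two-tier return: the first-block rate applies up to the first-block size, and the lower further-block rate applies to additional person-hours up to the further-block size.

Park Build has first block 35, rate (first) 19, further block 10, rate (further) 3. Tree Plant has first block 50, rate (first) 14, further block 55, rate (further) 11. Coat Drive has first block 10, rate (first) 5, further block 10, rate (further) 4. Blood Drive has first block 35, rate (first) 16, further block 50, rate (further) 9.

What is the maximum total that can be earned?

Rank every tier by rate: Park Build/T1 19 > Blood Drive/T1 16 > Tree Plant/T1 14 > Tree Plant/T2 11 > Blood Drive/T2 9 > Coat Drive/T1 5 > Coat Drive/T2 4 > Park Build/T2 3.
Park Build/T1 (19): +35 — 70 left.
Fill Blood Drive T1 block (35 at 16) — 35 left.
Tree Plant T1 at 14: only 35 left, fill 35.
Total = 19×35 + 16×35 + 14×35 = 1715.

1715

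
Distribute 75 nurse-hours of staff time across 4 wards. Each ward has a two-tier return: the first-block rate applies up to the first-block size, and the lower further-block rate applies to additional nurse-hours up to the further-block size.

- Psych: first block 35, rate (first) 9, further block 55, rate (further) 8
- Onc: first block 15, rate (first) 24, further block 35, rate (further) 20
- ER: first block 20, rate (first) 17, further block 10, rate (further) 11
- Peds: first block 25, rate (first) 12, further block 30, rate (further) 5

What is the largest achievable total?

Treat each block as its own option and order by rate: Onc/tier1 24 > Onc/tier2 20 > ER/tier1 17 > Peds/tier1 12 > ER/tier2 11 > Psych/tier1 9 > Psych/tier2 8 > Peds/tier2 5.
Onc tier1 at 24: fill all 15 — 60 left.
Onc tier2 at 20: fill all 35 — 25 left.
ER tier1 at 17: fill all 20 — 5 left.
Peds/tier1: +5 of 25 at 12; pool empty.
Total = 24×15 + 20×35 + 17×20 + 12×5 = 1460.

1460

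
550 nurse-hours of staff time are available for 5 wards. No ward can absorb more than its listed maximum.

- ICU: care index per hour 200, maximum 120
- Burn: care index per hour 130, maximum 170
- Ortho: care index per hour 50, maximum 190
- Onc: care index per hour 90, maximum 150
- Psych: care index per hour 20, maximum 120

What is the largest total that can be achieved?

65100

Rank by care index per hour: ICU 200 > Burn 130 > Onc 90 > Ortho 50 > Psych 20.
ICU: +120 to 120 (cap) ; 430 left.
Burn: +170 to 170 (cap) ; 260 left.
Onc takes 150 to reach its cap of 150 ; 110 left.
Only 110 left; Ortho takes them to reach 110.
Total = 200×120 + 130×170 + 50×110 + 90×150 = 65100.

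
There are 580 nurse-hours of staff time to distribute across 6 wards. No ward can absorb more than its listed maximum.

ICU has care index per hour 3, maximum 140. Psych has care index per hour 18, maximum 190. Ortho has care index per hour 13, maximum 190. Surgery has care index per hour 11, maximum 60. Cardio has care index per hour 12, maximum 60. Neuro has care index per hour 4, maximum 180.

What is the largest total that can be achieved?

7590

Order the wards by care index per hour: Psych 18 > Ortho 13 > Cardio 12 > Surgery 11 > Neuro 4 > ICU 3.
Give Psych 190 to hit its cap of 190 → 390 left.
Give Ortho 190 to hit its cap of 190 → 200 left.
Cardio: +60 to 60 (cap) → 140 left.
Give Surgery 60 to hit its cap of 60 → 80 left.
Neuro has room for 180 but only 80 remain, so it gets 80.
Total = 18×190 + 13×190 + 11×60 + 12×60 + 4×80 = 7590.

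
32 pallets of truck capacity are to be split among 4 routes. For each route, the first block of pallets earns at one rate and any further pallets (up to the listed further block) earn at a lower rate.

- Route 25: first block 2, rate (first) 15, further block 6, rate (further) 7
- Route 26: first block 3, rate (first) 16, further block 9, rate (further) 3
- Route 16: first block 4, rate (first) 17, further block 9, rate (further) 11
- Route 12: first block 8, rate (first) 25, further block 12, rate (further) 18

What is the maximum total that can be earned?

Rank every tier by rate: Route 12/tier1 25 > Route 12/tier2 18 > Route 16/tier1 17 > Route 26/tier1 16 > Route 25/tier1 15 > Route 16/tier2 11 > Route 25/tier2 7 > Route 26/tier2 3.
Route 12/tier1 (25): +8 ; 24 left.
Route 12/tier2 (18): +12 ; 12 left.
Fill Route 16 tier1 block (4 at 17) ; 8 left.
Route 26 tier1 at 16: fill all 3 ; 5 left.
Route 25/tier1 (15): +2 ; 3 left.
Route 16 tier2 at 11: only 3 left, fill 3.
Total = 25×8 + 18×12 + 17×4 + 16×3 + 15×2 + 11×3 = 595.

595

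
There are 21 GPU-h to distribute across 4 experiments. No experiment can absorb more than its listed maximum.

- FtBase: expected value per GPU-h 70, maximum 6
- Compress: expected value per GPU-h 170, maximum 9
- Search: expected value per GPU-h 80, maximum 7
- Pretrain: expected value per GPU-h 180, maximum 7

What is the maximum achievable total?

Rank by expected value per GPU-h: Pretrain 180 > Compress 170 > Search 80 > FtBase 70.
Pretrain takes 7 to reach its cap of 7 → 14 left.
Give Compress 9 to hit its cap of 9 → 5 left.
Search: +5 (room for 7) → 5. Pool exhausted.
Total = 170×9 + 80×5 + 180×7 = 3190.

3190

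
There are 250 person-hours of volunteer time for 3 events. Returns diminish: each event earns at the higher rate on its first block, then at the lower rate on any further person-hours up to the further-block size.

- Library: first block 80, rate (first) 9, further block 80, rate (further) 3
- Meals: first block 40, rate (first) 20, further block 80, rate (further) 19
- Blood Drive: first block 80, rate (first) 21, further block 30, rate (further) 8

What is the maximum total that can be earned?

Rank every tier by rate: Blood Drive/tier1 21 > Meals/tier1 20 > Meals/tier2 19 > Library/tier1 9 > Blood Drive/tier2 8 > Library/tier2 3.
Blood Drive/tier1 (21): +80 ; 170 left.
Meals tier1 at 20: fill all 40 ; 130 left.
Meals/tier2 (19): +80 ; 50 left.
Library tier1 at 9: only 50 left, fill 50.
Total = 21×80 + 20×40 + 19×80 + 9×50 = 4450.

4450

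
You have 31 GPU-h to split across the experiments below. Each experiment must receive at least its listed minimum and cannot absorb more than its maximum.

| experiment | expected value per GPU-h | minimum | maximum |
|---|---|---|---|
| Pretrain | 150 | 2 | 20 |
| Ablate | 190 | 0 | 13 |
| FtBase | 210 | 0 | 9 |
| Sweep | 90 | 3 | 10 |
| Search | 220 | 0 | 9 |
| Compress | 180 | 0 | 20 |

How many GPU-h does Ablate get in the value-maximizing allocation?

8

Meeting every minimum uses 2+0+0+3+0+0 = 5 GPU-h, leaving 26.
Order the experiments by expected value per GPU-h: Search 220 > FtBase 210 > Ablate 190 > Compress 180 > Pretrain 150 > Sweep 90.
Give Search 9 more to hit its cap of 9 ; 17 left.
FtBase: +9 to 9 (cap) ; 8 left.
Ablate has room for 13 more but only 8 remain, so it gets 8.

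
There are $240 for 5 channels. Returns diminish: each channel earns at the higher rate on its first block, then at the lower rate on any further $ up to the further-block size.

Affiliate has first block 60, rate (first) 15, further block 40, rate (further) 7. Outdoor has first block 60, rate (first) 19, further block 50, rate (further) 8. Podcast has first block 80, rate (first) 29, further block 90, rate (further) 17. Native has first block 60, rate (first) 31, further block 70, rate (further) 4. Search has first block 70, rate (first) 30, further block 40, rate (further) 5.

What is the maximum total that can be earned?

6850

Treat each block as its own option and order by rate: Native/tier1 31 > Search/tier1 30 > Podcast/tier1 29 > Outdoor/tier1 19 > Podcast/tier2 17 > Affiliate/tier1 15 > Outdoor/tier2 8 > Affiliate/tier2 7 > Search/tier2 5 > Native/tier2 4.
Native/tier1 (31): +60 ; 180 left.
Search tier1 at 30: fill all 70 ; 110 left.
Podcast/tier1 (29): +80 ; 30 left.
30 remain; put them into Outdoor tier1 at 19.
Total = 31×60 + 30×70 + 29×80 + 19×30 = 6850.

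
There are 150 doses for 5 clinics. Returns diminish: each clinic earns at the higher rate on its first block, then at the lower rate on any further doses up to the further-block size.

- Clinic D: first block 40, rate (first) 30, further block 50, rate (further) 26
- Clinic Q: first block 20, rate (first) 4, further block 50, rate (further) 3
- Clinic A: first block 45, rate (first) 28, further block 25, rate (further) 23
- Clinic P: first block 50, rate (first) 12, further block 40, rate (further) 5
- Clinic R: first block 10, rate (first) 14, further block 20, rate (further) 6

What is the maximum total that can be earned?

Order all 10 blocks by rate: Clinic D/T1 30 > Clinic A/T1 28 > Clinic D/T2 26 > Clinic A/T2 23 > Clinic R/T1 14 > Clinic P/T1 12 > Clinic R/T2 6 > Clinic P/T2 5 > Clinic Q/T1 4 > Clinic Q/T2 3.
Fill Clinic D T1 block (40 at 30) — 110 left.
Clinic A T1 at 28: fill all 45 — 65 left.
Clinic D/T2 (26): +50 — 15 left.
15 remain; put them into Clinic A T2 at 23.
Total = 30×40 + 28×45 + 26×50 + 23×15 = 4105.

4105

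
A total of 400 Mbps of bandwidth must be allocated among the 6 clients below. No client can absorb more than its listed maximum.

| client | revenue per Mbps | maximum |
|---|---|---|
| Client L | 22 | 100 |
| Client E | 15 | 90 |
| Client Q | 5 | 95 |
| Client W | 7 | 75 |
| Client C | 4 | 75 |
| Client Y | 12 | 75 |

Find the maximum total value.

Highest revenue per Mbps first: Client L 22 > Client E 15 > Client Y 12 > Client W 7 > Client Q 5 > Client C 4.
Give Client L 100 to hit its cap of 100 ; 300 left.
Client E: +90 to 90 (cap) ; 210 left.
Client Y: +75 to 75 (cap) ; 135 left.
Client W: +75 to 75 (cap) ; 60 left.
Only 60 left; Client Q takes them to reach 60.
Total = 22×100 + 15×90 + 5×60 + 7×75 + 12×75 = 5275.

5275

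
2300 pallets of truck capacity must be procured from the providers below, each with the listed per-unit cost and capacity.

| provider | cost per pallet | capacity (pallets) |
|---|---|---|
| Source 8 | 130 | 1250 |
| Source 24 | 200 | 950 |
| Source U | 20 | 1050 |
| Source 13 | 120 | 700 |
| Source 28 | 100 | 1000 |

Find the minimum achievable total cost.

Use providers in increasing cost order.
Source U at 20: take all 1050 pallets ; 1250 still needed.
Source 28 at 100: take all 1000 pallets ; 250 still needed.
Source 13 (120): take the remaining 250 ; done.
Source 8, Source 24: unused.
Cost = 1050×20 + 1000×100 + 250×120 = 151000.

151000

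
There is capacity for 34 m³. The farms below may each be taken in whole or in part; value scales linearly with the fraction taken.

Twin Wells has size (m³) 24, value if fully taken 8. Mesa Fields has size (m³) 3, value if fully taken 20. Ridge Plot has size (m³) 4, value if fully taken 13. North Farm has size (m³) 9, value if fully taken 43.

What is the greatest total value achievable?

Sort by value density: Mesa Fields 20/3≈6.67, North Farm 43/9≈4.78, Ridge Plot 13/4≈3.25, Twin Wells 8/24≈0.333.
All 3 m³ of Mesa Fields fit (value 20) — 31 remain.
All 9 m³ of North Farm fit (value 43) — 22 remain.
Take all of Ridge Plot (4 m³, value 13) — 18 m³ left.
Only 18 m³ remain; take 18/24 of Twin Wells for value 8×18/24 = 6.
Total value = 82.

82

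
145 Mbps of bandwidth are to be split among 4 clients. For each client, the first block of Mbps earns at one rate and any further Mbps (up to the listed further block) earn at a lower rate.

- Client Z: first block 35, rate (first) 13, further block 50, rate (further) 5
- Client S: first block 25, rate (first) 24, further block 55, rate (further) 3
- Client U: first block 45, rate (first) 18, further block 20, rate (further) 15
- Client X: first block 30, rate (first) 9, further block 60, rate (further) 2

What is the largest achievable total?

2345

Rank every tier by rate: Client S/first 24 > Client U/first 18 > Client U/second 15 > Client Z/first 13 > Client X/first 9 > Client Z/second 5 > Client S/second 3 > Client X/second 2.
Client S first at 24: fill all 25 → 120 left.
Fill Client U first block (45 at 18) → 75 left.
Client U/second (15): +20 → 55 left.
Client Z/first (13): +35 → 20 left.
Client X/first: +20 of 30 at 9; pool empty.
Total = 24×25 + 18×45 + 15×20 + 13×35 + 9×20 = 2345.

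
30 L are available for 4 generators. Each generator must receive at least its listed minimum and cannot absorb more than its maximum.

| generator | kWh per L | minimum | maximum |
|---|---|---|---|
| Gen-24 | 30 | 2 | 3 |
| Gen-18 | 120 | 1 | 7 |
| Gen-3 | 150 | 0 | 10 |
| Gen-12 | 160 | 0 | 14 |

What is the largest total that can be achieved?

Meeting every minimum uses 2+1+0+0 = 3 L, leaving 27.
Highest kWh per L first: Gen-12 160 > Gen-3 150 > Gen-18 120 > Gen-24 30.
Gen-12 takes 14 more to reach its cap of 14 ; 13 left.
Gen-3: +10 to 10 (cap) ; 3 left.
Gen-18: +3 (room for 6) → 4. Pool exhausted.
Total = 30×2 + 120×4 + 150×10 + 160×14 = 4280.

4280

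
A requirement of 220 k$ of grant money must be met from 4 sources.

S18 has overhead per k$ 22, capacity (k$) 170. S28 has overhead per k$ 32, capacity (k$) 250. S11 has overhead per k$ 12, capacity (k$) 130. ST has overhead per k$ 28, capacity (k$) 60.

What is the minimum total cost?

3540

Fill from the cheapest source first.
S11 (12): use full 130 → 90 k$ to go.
S18 (22): take the remaining 90 → done.
ST, S28: unused.
Cost = 130×12 + 90×22 = 3540.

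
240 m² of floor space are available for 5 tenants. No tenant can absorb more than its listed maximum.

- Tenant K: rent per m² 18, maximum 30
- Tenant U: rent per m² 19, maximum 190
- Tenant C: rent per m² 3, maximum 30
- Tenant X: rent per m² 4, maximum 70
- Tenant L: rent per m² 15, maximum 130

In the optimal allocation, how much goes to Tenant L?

Order the tenants by rent per m²: Tenant U 19 > Tenant K 18 > Tenant L 15 > Tenant X 4 > Tenant C 3.
Tenant U takes 190 to reach its cap of 190 — 50 left.
Tenant K takes 30 to reach its cap of 30 — 20 left.
Only 20 left; Tenant L takes them to reach 20.

20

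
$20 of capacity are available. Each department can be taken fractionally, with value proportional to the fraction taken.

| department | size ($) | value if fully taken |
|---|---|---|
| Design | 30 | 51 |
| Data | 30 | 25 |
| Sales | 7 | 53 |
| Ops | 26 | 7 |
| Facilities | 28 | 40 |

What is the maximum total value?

75.1

Rank by value-to-size ratio: Sales 53/7≈7.57, Design 51/30≈1.7, Facilities 40/28≈1.43, Data 25/30≈0.833, Ops 7/26≈0.269.
Take all of Sales (7 $, value 53) ; 13 $ left.
13 $ left: a 13/30 share of Design gives 51×13/30 = 22.1.
Total value = 75.1.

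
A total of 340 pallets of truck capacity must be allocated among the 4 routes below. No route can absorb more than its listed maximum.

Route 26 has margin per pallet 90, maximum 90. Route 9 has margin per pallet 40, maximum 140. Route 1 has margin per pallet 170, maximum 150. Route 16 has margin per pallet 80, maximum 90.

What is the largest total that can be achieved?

Order the routes by margin per pallet: Route 1 170 > Route 26 90 > Route 16 80 > Route 9 40.
Give Route 1 150 to hit its cap of 150 ; 190 left.
Route 26: +90 to 90 (cap) ; 100 left.
Route 16: +90 to 90 (cap) ; 10 left.
Route 9: +10 (room for 140) → 10. Pool exhausted.
Total = 90×90 + 40×10 + 170×150 + 80×90 = 41200.

41200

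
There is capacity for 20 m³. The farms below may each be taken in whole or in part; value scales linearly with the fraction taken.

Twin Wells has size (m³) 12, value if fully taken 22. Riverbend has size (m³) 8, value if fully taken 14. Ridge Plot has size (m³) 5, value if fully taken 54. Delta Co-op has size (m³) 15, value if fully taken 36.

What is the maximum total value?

90

Rank by value-to-size ratio: Ridge Plot 54/5≈10.8, Delta Co-op 36/15≈2.4, Twin Wells 22/12≈1.83, Riverbend 14/8≈1.75.
Ridge Plot: take in full, 5 m³ for value 54 — 15 left.
All 15 m³ of Delta Co-op fit (value 36) — 0 remain.
Total value = 90.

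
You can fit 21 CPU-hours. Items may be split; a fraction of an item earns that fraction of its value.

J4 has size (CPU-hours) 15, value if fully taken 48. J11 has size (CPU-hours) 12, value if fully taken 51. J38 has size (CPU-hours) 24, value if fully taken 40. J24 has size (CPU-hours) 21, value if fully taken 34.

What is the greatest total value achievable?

Rank by value-to-size ratio: J11 51/12≈4.25, J4 48/15≈3.2, J38 40/24≈1.67, J24 34/21≈1.62.
All 12 CPU-hours of J11 fit (value 51) — 9 remain.
9 CPU-hours left: a 9/15 share of J4 gives 48×9/15 = 28.8.
Total value = 79.8.

79.8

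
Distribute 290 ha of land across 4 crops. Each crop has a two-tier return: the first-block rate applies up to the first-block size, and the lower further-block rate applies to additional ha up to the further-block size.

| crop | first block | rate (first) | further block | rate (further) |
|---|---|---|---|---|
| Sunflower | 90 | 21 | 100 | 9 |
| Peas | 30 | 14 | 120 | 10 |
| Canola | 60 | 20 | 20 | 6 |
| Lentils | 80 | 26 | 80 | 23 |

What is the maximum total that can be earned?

6610

Rank every tier by rate: Lentils/first 26 > Lentils/second 23 > Sunflower/first 21 > Canola/first 20 > Peas/first 14 > Peas/second 10 > Sunflower/second 9 > Canola/second 6.
Lentils first at 26: fill all 80 ; 210 left.
Lentils second at 23: fill all 80 ; 130 left.
Sunflower/first (21): +90 ; 40 left.
Canola/first: +40 of 60 at 20; pool empty.
Total = 26×80 + 23×80 + 21×90 + 20×40 = 6610.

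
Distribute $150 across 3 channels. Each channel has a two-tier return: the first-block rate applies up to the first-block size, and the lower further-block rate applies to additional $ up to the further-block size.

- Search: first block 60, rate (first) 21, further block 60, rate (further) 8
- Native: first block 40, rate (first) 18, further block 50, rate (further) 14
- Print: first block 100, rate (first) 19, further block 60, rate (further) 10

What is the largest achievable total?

2970

Order all 6 blocks by rate: Search/first 21 > Print/first 19 > Native/first 18 > Native/second 14 > Print/second 10 > Search/second 8.
Search first at 21: fill all 60 → 90 left.
Print first at 19: only 90 left, fill 90.
Total = 21×60 + 19×90 = 2970.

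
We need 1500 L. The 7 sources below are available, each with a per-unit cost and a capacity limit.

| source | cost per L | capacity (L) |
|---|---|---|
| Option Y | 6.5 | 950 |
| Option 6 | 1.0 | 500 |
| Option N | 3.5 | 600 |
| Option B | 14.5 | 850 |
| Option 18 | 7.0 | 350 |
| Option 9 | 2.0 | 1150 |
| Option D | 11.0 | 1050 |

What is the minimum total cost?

Use sources in increasing cost order.
Option 6 (1.0): use full 500 → 1000 L to go.
Option 9 at 2.0: take 1000 of its 1150 → requirement met.
Option N, Option Y, Option 18, Option D, Option B: unused.
Cost = 500×1.0 + 1000×2.0 = 2500.

2500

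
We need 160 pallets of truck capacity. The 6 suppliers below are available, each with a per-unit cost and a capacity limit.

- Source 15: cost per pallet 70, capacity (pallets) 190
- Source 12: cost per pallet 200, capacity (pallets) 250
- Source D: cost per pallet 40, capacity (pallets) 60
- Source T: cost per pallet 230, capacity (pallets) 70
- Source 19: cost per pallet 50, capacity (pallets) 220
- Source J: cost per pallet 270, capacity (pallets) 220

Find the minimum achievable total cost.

Fill from the cheapest supplier first.
Source D (40): use full 60 ; 100 pallets to go.
Source 19 (50): take the remaining 100 ; done.
Source 15, Source 12, Source T, Source J: unused.
Cost = 60×40 + 100×50 = 7400.

7400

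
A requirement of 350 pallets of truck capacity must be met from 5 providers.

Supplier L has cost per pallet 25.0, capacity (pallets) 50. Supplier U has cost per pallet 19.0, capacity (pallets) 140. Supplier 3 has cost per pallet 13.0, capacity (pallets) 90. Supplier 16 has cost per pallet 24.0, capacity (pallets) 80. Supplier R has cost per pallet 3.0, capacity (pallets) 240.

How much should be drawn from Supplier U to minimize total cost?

20

Use providers in increasing cost order.
Supplier R at 3.0: take all 240 pallets ; 110 still needed.
Take 90 from Supplier 3 at 13.0 ; need 20 more.
Supplier U at 19.0: take 20 of its 140 ; requirement met.
Supplier 16, Supplier L: unused.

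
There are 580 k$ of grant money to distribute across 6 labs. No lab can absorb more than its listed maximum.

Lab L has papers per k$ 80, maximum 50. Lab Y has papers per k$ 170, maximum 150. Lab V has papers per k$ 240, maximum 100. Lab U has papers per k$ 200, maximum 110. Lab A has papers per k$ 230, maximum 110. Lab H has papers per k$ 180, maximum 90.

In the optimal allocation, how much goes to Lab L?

20

Highest papers per k$ first: Lab V 240 > Lab A 230 > Lab U 200 > Lab H 180 > Lab Y 170 > Lab L 80.
Lab V takes 100 to reach its cap of 100 → 480 left.
Lab A takes 110 to reach its cap of 110 → 370 left.
Lab U: +110 to 110 (cap) → 260 left.
Lab H takes 90 to reach its cap of 90 → 170 left.
Lab Y: +150 to 150 (cap) → 20 left.
Lab L: +20 (room for 50) → 20. Pool exhausted.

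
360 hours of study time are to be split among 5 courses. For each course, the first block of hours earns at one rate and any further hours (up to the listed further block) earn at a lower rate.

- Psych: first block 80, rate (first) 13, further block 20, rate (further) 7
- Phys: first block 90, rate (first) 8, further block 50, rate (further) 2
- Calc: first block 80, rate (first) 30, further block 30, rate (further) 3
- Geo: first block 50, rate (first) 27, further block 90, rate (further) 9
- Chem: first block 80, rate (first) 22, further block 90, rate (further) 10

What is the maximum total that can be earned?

7250

Treat each block as its own option and order by rate: Calc/tier1 30 > Geo/tier1 27 > Chem/tier1 22 > Psych/tier1 13 > Chem/tier2 10 > Geo/tier2 9 > Phys/tier1 8 > Psych/tier2 7 > Calc/tier2 3 > Phys/tier2 2.
Calc tier1 at 30: fill all 80 ; 280 left.
Geo/tier1 (27): +50 ; 230 left.
Chem/tier1 (22): +80 ; 150 left.
Psych/tier1 (13): +80 ; 70 left.
70 remain; put them into Chem tier2 at 10.
Total = 30×80 + 27×50 + 22×80 + 13×80 + 10×70 = 7250.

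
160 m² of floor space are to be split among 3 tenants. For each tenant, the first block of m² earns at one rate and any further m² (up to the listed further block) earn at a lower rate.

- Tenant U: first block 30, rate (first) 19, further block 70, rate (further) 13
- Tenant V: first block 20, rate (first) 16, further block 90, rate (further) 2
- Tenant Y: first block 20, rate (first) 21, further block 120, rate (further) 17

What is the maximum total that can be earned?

Treat each block as its own option and order by rate: Tenant Y/first 21 > Tenant U/first 19 > Tenant Y/second 17 > Tenant V/first 16 > Tenant U/second 13 > Tenant V/second 2.
Fill Tenant Y first block (20 at 21) ; 140 left.
Fill Tenant U first block (30 at 19) ; 110 left.
110 remain; put them into Tenant Y second at 17.
Total = 21×20 + 19×30 + 17×110 = 2860.

2860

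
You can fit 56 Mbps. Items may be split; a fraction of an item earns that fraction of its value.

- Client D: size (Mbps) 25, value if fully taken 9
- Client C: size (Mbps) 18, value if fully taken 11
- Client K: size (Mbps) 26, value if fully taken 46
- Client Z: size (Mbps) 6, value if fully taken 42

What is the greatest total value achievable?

Best value per unit of size first: Client Z 42/6≈7, Client K 46/26≈1.77, Client C 11/18≈0.611, Client D 9/25≈0.36.
All 6 Mbps of Client Z fit (value 42) → 50 remain.
All 26 Mbps of Client K fit (value 46) → 24 remain.
All 18 Mbps of Client C fit (value 11) → 6 remain.
6 Mbps left: a 6/25 share of Client D gives 9×6/25 = 2.16.
Total value = 101.16.

101.16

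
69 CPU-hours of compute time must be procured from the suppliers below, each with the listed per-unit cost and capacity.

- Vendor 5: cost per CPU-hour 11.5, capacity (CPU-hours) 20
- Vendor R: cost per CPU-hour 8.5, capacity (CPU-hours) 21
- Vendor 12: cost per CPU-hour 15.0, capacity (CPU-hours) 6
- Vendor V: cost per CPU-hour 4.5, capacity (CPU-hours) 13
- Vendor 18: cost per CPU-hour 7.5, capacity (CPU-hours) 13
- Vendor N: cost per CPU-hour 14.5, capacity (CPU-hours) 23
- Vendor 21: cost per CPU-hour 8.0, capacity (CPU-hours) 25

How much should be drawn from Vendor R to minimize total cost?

18

Cheapest first:
Vendor V at 4.5: take all 13 CPU-hours → 56 still needed.
Vendor 18 (7.5): use full 13 → 43 CPU-hours to go.
Take 25 from Vendor 21 at 8.0 → need 18 more.
Take 18 from Vendor R at 8.5 to finish.
Vendor 5, Vendor N, Vendor 12: unused.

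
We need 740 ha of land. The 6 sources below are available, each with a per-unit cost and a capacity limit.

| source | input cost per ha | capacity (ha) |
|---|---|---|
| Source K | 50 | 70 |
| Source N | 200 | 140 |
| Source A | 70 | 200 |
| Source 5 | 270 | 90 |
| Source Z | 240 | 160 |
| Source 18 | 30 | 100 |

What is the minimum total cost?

Fill from the cheapest source first.
Take 100 from Source 18 at 30 — need 640 more.
Take 70 from Source K at 50 — need 570 more.
Source A (70): use full 200 — 370 ha to go.
Source N (200): use full 140 — 230 ha to go.
Source Z (240): use full 160 — 70 ha to go.
Take 70 from Source 5 at 270 to finish.
Cost = 100×30 + 70×50 + 200×70 + 140×200 + 160×240 + 70×270 = 105800.

105800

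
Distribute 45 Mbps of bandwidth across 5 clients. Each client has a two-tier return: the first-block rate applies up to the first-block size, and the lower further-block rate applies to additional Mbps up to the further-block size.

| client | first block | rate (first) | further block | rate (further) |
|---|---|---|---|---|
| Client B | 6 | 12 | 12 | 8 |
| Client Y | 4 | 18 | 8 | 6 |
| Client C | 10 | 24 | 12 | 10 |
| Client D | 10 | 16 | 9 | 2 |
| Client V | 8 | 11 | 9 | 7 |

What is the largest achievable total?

702

Rank every tier by rate: Client C/first 24 > Client Y/first 18 > Client D/first 16 > Client B/first 12 > Client V/first 11 > Client C/second 10 > Client B/second 8 > Client V/second 7 > Client Y/second 6 > Client D/second 2.
Client C first at 24: fill all 10 — 35 left.
Client Y/first (18): +4 — 31 left.
Client D/first (16): +10 — 21 left.
Client B first at 12: fill all 6 — 15 left.
Client V first at 11: fill all 8 — 7 left.
Client C second at 10: only 7 left, fill 7.
Total = 24×10 + 18×4 + 16×10 + 12×6 + 11×8 + 10×7 = 702.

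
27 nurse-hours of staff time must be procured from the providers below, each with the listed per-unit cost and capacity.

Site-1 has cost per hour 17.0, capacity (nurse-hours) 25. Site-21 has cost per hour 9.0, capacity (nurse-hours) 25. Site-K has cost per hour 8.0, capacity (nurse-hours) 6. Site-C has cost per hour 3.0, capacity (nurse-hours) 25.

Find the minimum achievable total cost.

Fill from the cheapest provider first.
Site-C (3.0): use full 25 ; 2 nurse-hours to go.
Take 2 from Site-K at 8.0 to finish.
Site-21, Site-1: unused.
Cost = 25×3.0 + 2×8.0 = 91.

91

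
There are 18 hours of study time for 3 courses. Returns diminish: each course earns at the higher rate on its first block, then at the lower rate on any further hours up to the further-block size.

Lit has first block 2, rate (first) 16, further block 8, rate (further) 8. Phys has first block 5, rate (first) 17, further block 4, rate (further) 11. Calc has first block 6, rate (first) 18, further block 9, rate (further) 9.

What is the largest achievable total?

278

Order all 6 blocks by rate: Calc/T1 18 > Phys/T1 17 > Lit/T1 16 > Phys/T2 11 > Calc/T2 9 > Lit/T2 8.
Calc/T1 (18): +6 → 12 left.
Fill Phys T1 block (5 at 17) → 7 left.
Fill Lit T1 block (2 at 16) → 5 left.
Phys T2 at 11: fill all 4 → 1 left.
1 remain; put them into Calc T2 at 9.
Total = 18×6 + 17×5 + 16×2 + 11×4 + 9×1 = 278.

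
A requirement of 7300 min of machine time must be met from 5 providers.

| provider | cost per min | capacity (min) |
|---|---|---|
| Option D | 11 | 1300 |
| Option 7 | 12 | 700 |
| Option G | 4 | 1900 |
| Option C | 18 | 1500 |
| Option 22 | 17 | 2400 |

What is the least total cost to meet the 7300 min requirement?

89100

Cheapest first:
Option G at 4: take all 1900 min → 5400 still needed.
Option D (11): use full 1300 → 4100 min to go.
Take 700 from Option 7 at 12 → need 3400 more.
Take 2400 from Option 22 at 17 → need 1000 more.
Option C (18): take the remaining 1000 → done.
Cost = 1900×4 + 1300×11 + 700×12 + 2400×17 + 1000×18 = 89100.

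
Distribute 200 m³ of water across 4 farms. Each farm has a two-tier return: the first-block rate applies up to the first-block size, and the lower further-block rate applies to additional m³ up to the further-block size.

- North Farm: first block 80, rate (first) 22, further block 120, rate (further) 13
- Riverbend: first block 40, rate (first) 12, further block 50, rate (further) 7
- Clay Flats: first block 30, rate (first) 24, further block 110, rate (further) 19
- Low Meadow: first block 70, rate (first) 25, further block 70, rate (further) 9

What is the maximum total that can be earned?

4610

Treat each block as its own option and order by rate: Low Meadow/first 25 > Clay Flats/first 24 > North Farm/first 22 > Clay Flats/second 19 > North Farm/second 13 > Riverbend/first 12 > Low Meadow/second 9 > Riverbend/second 7.
Low Meadow/first (25): +70 ; 130 left.
Clay Flats first at 24: fill all 30 ; 100 left.
Fill North Farm first block (80 at 22) ; 20 left.
Clay Flats/second: +20 of 110 at 19; pool empty.
Total = 25×70 + 24×30 + 22×80 + 19×20 = 4610.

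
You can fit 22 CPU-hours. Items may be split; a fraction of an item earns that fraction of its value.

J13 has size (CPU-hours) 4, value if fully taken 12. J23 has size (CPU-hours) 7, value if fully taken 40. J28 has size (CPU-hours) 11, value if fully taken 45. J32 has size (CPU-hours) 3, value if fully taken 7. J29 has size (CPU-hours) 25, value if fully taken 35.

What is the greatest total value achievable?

Rank by value-to-size ratio: J23 40/7≈5.71, J28 45/11≈4.09, J13 12/4≈3, J32 7/3≈2.33, J29 35/25≈1.4.
J23: take in full, 7 CPU-hours for value 40 → 15 left.
All 11 CPU-hours of J28 fit (value 45) → 4 remain.
All 4 CPU-hours of J13 fit (value 12) → 0 remain.
Total value = 97.

97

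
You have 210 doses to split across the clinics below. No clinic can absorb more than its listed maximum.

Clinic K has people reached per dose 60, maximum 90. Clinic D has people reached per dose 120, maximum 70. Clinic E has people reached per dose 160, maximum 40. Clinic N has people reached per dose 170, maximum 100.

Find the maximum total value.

31800

Order the clinics by people reached per dose: Clinic N 170 > Clinic E 160 > Clinic D 120 > Clinic K 60.
Give Clinic N 100 to hit its cap of 100 — 110 left.
Clinic E takes 40 to reach its cap of 40 — 70 left.
Clinic D takes 70 to reach its cap of 70 — 0 left.
Total = 120×70 + 160×40 + 170×100 = 31800.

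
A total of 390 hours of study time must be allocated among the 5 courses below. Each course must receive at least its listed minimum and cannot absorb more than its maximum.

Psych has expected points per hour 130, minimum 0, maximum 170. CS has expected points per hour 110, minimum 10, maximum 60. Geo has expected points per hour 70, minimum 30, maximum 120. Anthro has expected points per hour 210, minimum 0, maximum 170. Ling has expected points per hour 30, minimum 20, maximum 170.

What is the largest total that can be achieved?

60300

Meeting every minimum uses 0+10+30+0+20 = 60 hours, leaving 330.
Highest expected points per hour first: Anthro 210 > Psych 130 > CS 110 > Geo 70 > Ling 30.
Anthro: +170 to 170 (cap) ; 160 left.
Psych: +160 (room for 170) → 160. Pool exhausted.
Total = 130×160 + 110×10 + 70×30 + 210×170 + 30×20 = 60300.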